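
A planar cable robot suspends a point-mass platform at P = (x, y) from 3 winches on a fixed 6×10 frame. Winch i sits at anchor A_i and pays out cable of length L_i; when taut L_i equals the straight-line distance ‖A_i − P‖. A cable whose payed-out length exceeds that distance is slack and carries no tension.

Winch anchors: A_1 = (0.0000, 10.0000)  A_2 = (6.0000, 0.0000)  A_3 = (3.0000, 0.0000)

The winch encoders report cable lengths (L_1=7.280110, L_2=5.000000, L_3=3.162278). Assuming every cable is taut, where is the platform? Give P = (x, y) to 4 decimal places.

expand ‖A_i−P‖²=L_i² and subtract eq 1 (c_i ≔ ‖A_i‖²−L_i²)
c_1 = 0.0000+100.0000−53.0000 = 47.0000
eq1−eq2 → [-12.0000  20.0000]·P = 36.0000
eq1−eq3 → [-6.0000  20.0000]·P = 48.0000
2×2 solve → P = (2.0000, 3.0000)

(2.0000, 3.0000)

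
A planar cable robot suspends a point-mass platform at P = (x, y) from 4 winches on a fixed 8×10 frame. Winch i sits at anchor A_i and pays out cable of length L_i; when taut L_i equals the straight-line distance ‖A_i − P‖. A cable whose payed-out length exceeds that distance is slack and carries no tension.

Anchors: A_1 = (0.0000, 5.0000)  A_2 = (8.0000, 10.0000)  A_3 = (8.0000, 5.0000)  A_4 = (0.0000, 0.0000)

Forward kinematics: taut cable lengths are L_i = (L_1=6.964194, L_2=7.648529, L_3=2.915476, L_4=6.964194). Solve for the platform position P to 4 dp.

(6.5000, 2.5000)

each cable: (A_i−P)·(A_i−P) = L_i²; let k_i = ‖A_i‖²−L_i²
k_1 = 0.0000+25.0000−48.5000 = -23.5000
row 1: -16.0000x − 10.0000y = -129.0000  (k_2=105.5000)
row 2: -16.0000x + 0.0000y = -104.0000  (k_3=80.5000)
row 3: 0.0000x + 10.0000y = 25.0000  (k_4=-48.5000)
Cramer on rows 1–2 → x = 6.5000, y = 2.5000
check cable 4: ‖A_4−P‖² = 48.5000 ≈ L_4² = 48.5000 ✓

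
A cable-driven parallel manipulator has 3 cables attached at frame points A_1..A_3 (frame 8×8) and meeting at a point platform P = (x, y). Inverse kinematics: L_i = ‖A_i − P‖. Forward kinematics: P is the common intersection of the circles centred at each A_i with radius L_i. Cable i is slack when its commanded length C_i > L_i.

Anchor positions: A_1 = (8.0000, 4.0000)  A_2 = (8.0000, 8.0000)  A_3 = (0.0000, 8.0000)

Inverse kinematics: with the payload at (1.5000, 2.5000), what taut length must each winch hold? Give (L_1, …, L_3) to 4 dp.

L_1 = √((8.0000−1.5000)² + (4.0000−2.5000)²) = 6.6708
L_2 = √((8.0000−1.5000)² + (8.0000−2.5000)²) = 8.5147
L_3 = √((0.0000−1.5000)² + (8.0000−2.5000)²) = 5.7009

(6.6708, 8.5147, 5.7009)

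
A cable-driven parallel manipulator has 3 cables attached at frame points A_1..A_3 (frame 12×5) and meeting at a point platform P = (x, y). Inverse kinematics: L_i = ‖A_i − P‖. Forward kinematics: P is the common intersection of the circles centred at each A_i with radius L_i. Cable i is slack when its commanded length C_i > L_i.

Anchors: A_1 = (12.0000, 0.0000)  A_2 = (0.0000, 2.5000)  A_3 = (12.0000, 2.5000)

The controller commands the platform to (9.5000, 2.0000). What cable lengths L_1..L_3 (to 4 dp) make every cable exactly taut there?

L_1 = √((12.0000−9.5000)² + (0.0000−2.0000)²) = 3.2016
L_2 = √((0.0000−9.5000)² + (2.5000−2.0000)²) = 9.5131
L_3 = √((12.0000−9.5000)² + (2.5000−2.0000)²) = 2.5495

(3.2016, 9.5131, 2.5495)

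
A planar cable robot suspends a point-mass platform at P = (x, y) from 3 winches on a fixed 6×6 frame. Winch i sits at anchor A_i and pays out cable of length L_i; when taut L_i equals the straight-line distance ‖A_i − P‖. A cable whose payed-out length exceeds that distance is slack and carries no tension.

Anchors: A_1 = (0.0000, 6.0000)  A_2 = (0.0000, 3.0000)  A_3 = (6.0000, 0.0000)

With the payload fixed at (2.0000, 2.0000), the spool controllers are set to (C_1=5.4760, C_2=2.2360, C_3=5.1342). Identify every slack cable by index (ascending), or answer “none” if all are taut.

1, 3

cable 1: L_1 = ‖A_1−P‖ = 4.4721;  C_1 = 5.4760 → slack
cable 2: L_2 = ‖A_2−P‖ = 2.2361;  C_2 = 2.2360 → taut
cable 3: L_3 = ‖A_3−P‖ = 4.4721;  C_3 = 5.1342 → slack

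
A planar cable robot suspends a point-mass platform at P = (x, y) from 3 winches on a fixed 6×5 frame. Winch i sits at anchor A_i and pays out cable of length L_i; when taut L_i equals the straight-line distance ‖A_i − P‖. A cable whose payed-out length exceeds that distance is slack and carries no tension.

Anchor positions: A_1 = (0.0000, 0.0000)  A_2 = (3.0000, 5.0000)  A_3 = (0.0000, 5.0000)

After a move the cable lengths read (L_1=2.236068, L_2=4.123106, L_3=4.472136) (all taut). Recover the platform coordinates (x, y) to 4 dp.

(2.0000, 1.0000)

expand ‖A_i−P‖²=L_i² and subtract eq 1 (q_i ≔ ‖A_i‖²−L_i²)
q_1 = 0.0000+0.0000−5.0000 = -5.0000
eq1−eq2 → [-6.0000  -10.0000]·P = -22.0000
eq1−eq3 → [0.0000  -10.0000]·P = -10.0000
2×2 solve → P = (2.0000, 1.0000)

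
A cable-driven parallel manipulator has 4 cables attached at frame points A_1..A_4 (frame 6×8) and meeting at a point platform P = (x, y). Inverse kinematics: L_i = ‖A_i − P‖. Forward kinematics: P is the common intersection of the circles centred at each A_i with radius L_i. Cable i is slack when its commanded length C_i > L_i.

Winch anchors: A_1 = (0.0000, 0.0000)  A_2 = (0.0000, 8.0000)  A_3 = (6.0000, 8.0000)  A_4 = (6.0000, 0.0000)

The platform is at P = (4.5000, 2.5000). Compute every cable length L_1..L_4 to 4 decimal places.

L_1: Δ = A_1−P = (-4.5000, -2.5000) → ‖Δ‖ = √26.5000 = 5.1478
L_2: Δ = A_2−P = (-4.5000, 5.5000) → ‖Δ‖ = √50.5000 = 7.1063
L_3: Δ = A_3−P = (1.5000, 5.5000) → ‖Δ‖ = √32.5000 = 5.7009
L_4: Δ = A_4−P = (1.5000, -2.5000) → ‖Δ‖ = √8.5000 = 2.9155

(5.1478, 7.1063, 5.7009, 2.9155)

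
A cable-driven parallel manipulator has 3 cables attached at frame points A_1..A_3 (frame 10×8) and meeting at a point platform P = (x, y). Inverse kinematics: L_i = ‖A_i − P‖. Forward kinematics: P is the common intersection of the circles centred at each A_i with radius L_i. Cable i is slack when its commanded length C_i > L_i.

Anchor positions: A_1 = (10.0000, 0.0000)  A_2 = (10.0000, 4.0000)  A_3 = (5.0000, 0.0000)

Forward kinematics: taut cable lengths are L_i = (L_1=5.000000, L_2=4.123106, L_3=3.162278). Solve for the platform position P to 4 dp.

(6.0000, 3.0000)

each cable: (A_i−P)·(A_i−P) = L_i²; let k_i = ‖A_i‖²−L_i²
k_1 = 100.0000+0.0000−25.0000 = 75.0000
row 1: 0.0000x − 8.0000y = -24.0000  (k_2=99.0000)
row 2: 10.0000x + 0.0000y = 60.0000  (k_3=15.0000)
Cramer on rows 1–2 → x = 6.0000, y = 3.0000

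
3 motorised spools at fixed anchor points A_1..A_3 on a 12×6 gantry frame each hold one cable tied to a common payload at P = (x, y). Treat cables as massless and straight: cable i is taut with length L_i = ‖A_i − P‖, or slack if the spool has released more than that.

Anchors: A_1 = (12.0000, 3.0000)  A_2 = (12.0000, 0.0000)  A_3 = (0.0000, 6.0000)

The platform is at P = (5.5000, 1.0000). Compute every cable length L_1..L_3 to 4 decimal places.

cable 1: Δx=6.5000, Δy=2.0000; L_1 = √(Δx²+Δy²) = 6.8007
cable 2: Δx=6.5000, Δy=-1.0000; L_2 = √(Δx²+Δy²) = 6.5765
cable 3: Δx=-5.5000, Δy=5.0000; L_3 = √(Δx²+Δy²) = 7.4330

(6.8007, 6.5765, 7.4330)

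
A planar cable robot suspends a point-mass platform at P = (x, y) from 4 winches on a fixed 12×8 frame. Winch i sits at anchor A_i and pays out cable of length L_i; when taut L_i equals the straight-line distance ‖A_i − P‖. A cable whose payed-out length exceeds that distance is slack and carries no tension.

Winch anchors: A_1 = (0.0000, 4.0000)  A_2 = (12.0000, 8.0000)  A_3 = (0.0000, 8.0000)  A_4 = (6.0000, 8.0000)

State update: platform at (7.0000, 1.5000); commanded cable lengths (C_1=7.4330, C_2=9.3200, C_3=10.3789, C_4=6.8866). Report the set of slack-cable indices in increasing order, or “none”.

cable 1: √((-7.0000)²+(2.5000)²)=7.4330, C_1=7.4330: taut
cable 2: √((5.0000)²+(6.5000)²)=8.2006, C_2=9.3200: slack
cable 3: √((-7.0000)²+(6.5000)²)=9.5525, C_3=10.3789: slack
cable 4: √((-1.0000)²+(6.5000)²)=6.5765, C_4=6.8866: slack

2, 3, 4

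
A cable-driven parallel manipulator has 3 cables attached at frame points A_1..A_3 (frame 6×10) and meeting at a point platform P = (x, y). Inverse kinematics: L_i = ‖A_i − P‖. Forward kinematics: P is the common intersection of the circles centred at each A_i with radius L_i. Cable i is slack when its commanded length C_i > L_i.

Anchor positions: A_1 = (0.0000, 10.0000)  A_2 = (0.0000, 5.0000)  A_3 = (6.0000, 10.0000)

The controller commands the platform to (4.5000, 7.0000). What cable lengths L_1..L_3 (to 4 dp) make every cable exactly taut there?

(5.4083, 4.9244, 3.3541)

L_1 = √((0.0000−4.5000)² + (10.0000−7.0000)²) = 5.4083
L_2 = √((0.0000−4.5000)² + (5.0000−7.0000)²) = 4.9244
L_3 = √((6.0000−4.5000)² + (10.0000−7.0000)²) = 3.3541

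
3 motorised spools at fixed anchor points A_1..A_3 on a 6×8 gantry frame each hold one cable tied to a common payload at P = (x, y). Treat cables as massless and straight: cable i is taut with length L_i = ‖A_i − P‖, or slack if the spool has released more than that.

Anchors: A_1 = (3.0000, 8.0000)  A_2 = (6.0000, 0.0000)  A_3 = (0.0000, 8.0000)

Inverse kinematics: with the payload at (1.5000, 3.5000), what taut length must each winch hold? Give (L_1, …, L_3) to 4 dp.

(4.7434, 5.7009, 4.7434)

L_1 = √((3.0000−1.5000)² + (8.0000−3.5000)²) = 4.7434
L_2 = √((6.0000−1.5000)² + (0.0000−3.5000)²) = 5.7009
L_3 = √((0.0000−1.5000)² + (8.0000−3.5000)²) = 4.7434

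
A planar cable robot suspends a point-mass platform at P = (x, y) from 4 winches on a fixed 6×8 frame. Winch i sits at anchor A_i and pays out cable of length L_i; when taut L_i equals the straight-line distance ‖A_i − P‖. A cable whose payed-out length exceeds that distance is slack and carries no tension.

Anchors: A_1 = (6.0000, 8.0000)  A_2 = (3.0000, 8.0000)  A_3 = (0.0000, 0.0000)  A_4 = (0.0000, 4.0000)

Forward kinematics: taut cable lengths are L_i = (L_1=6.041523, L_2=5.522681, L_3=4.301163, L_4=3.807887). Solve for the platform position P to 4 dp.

(3.5000, 2.5000)

each cable: (A_i−P)·(A_i−P) = L_i²; let k_i = ‖A_i‖²−L_i²
k_1 = 36.0000+64.0000−36.5000 = 63.5000
row 1: 6.0000x + 0.0000y = 21.0000  (k_2=42.5000)
row 2: 12.0000x + 16.0000y = 82.0000  (k_3=-18.5000)
row 3: 12.0000x + 8.0000y = 62.0000  (k_4=1.5000)
Cramer on rows 1–2 → x = 3.5000, y = 2.5000
check cable 4: ‖A_4−P‖² = 14.5000 ≈ L_4² = 14.5000 ✓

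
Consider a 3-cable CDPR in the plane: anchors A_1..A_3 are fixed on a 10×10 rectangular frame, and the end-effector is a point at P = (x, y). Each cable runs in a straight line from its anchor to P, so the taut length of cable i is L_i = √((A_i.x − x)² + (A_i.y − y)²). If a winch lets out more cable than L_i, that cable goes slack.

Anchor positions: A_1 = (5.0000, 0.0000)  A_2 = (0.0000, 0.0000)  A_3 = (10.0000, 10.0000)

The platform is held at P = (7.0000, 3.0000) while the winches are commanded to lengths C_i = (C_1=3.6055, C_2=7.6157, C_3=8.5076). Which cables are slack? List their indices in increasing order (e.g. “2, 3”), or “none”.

3

cable 1: L_1 = ‖A_1−P‖ = 3.6056;  C_1 = 3.6055 → taut
cable 2: L_2 = ‖A_2−P‖ = 7.6158;  C_2 = 7.6157 → taut
cable 3: L_3 = ‖A_3−P‖ = 7.6158;  C_3 = 8.5076 → slack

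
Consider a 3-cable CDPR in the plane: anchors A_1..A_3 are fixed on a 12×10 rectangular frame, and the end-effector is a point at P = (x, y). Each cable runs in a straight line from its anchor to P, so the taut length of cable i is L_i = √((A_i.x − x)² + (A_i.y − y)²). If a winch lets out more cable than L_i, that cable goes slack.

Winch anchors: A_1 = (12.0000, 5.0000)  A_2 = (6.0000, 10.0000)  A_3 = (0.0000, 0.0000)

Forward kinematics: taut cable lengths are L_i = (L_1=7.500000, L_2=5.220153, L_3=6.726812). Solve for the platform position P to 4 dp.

(4.5000, 5.0000)

expand ‖A_i−P‖²=L_i² and subtract eq 1 (c_i ≔ ‖A_i‖²−L_i²)
c_1 = 144.0000+25.0000−56.2500 = 112.7500
eq1−eq2 → [12.0000  -10.0000]·P = 4.0000
eq1−eq3 → [24.0000  10.0000]·P = 158.0000
2×2 solve → P = (4.5000, 5.0000)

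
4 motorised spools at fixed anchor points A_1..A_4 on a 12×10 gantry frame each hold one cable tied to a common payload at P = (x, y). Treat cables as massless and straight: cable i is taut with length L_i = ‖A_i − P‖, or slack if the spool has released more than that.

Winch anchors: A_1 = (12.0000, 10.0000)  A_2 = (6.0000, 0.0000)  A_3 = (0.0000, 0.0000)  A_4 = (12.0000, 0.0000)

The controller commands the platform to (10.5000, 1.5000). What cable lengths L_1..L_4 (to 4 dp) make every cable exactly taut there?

(8.6313, 4.7434, 10.6066, 2.1213)

L_1 = √((12.0000−10.5000)² + (10.0000−1.5000)²) = 8.6313
L_2 = √((6.0000−10.5000)² + (0.0000−1.5000)²) = 4.7434
L_3 = √((0.0000−10.5000)² + (0.0000−1.5000)²) = 10.6066
L_4 = √((12.0000−10.5000)² + (0.0000−1.5000)²) = 2.1213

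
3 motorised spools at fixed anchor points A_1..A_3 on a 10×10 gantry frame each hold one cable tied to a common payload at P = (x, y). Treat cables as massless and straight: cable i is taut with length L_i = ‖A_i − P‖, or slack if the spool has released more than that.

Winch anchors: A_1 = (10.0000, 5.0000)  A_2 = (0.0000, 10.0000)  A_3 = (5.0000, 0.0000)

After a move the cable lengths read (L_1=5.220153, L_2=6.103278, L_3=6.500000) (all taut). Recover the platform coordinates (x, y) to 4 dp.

(5.0000, 6.5000)

expand ‖A_i−P‖²=L_i² and subtract eq 1 (c_i ≔ ‖A_i‖²−L_i²)
c_1 = 100.0000+25.0000−27.2500 = 97.7500
eq1−eq2 → [20.0000  -10.0000]·P = 35.0000
eq1−eq3 → [10.0000  10.0000]·P = 115.0000
2×2 solve → P = (5.0000, 6.5000)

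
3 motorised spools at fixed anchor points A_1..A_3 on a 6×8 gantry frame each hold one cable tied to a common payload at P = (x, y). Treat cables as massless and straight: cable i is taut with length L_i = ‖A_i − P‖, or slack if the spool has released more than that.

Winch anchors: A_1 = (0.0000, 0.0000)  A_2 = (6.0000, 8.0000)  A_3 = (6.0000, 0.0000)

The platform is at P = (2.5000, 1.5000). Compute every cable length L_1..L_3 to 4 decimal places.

cable 1: Δx=-2.5000, Δy=-1.5000; L_1 = √(Δx²+Δy²) = 2.9155
cable 2: Δx=3.5000, Δy=6.5000; L_2 = √(Δx²+Δy²) = 7.3824
cable 3: Δx=3.5000, Δy=-1.5000; L_3 = √(Δx²+Δy²) = 3.8079

(2.9155, 7.3824, 3.8079)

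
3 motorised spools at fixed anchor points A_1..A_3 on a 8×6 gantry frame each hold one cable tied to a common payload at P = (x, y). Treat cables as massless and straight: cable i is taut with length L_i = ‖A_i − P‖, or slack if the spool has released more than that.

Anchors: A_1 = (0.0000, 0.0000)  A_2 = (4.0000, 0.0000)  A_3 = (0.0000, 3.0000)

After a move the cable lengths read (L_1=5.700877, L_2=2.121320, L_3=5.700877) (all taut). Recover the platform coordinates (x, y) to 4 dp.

(5.5000, 1.5000)

expand ‖A_i−P‖²=L_i² and subtract eq 1 (c_i ≔ ‖A_i‖²−L_i²)
c_1 = 0.0000+0.0000−32.5000 = -32.5000
eq1−eq2 → [-8.0000  0.0000]·P = -44.0000
eq1−eq3 → [0.0000  -6.0000]·P = -9.0000
2×2 solve → P = (5.5000, 1.5000)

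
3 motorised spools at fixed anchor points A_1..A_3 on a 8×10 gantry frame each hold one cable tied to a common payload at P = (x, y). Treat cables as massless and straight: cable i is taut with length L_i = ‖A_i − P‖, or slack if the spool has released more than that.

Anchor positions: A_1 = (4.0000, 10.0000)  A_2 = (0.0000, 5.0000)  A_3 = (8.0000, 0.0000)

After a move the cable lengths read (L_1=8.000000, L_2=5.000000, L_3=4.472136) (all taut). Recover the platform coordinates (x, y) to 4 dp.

(4.0000, 2.0000)

circle eqns → linear via eq_j − eq_1; set q_j = A_j·A_j − L_j²
q_1 = 16.0000+100.0000−64.0000 = 52.0000
8.0000·x + 10.0000·y = q_1−q_2 = 52.0000
-8.0000·x + 20.0000·y = q_1−q_3 = 8.0000
solve first two rows → x=4.0000, y=2.0000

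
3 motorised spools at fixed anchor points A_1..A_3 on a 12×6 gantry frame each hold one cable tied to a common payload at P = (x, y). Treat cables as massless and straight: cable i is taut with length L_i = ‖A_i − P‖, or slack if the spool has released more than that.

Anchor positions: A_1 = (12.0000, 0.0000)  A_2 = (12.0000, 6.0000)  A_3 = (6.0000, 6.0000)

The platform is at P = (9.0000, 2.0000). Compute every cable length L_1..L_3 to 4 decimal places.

L_1 = √((12.0000−9.0000)² + (0.0000−2.0000)²) = 3.6056
L_2 = √((12.0000−9.0000)² + (6.0000−2.0000)²) = 5.0000
L_3 = √((6.0000−9.0000)² + (6.0000−2.0000)²) = 5.0000

(3.6056, 5.0000, 5.0000)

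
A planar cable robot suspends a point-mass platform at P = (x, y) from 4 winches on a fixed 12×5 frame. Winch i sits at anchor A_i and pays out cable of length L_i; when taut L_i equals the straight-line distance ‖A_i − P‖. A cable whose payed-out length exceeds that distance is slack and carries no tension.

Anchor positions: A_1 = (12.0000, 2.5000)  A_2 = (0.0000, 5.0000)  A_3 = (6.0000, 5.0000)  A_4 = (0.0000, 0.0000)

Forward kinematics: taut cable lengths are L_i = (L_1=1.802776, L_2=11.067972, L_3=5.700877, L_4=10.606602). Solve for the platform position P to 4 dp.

(10.5000, 1.5000)

expand ‖A_i−P‖²=L_i² and subtract eq 1 (k_i ≔ ‖A_i‖²−L_i²)
k_1 = 144.0000+6.2500−3.2500 = 147.0000
eq1−eq2 → [24.0000  -5.0000]·P = 244.5000
eq1−eq3 → [12.0000  -5.0000]·P = 118.5000
eq1−eq4 → [24.0000  5.0000]·P = 259.5000
2×2 solve → P = (10.5000, 1.5000)
check cable 4: ‖A_4−P‖² = 112.5000 ≈ L_4² = 112.5000 ✓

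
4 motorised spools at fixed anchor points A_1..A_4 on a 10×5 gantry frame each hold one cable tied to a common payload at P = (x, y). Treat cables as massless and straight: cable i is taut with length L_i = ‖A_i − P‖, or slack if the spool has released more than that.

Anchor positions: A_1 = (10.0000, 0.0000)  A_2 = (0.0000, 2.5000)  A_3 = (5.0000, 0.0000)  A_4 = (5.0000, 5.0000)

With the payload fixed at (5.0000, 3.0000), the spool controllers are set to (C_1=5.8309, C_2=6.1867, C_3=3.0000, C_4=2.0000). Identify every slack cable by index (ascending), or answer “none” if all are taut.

cable 1: L_1 = ‖A_1−P‖ = 5.8310;  C_1 = 5.8309 → taut
cable 2: L_2 = ‖A_2−P‖ = 5.0249;  C_2 = 6.1867 → slack
cable 3: L_3 = ‖A_3−P‖ = 3.0000;  C_3 = 3.0000 → taut
cable 4: L_4 = ‖A_4−P‖ = 2.0000;  C_4 = 2.0000 → taut

2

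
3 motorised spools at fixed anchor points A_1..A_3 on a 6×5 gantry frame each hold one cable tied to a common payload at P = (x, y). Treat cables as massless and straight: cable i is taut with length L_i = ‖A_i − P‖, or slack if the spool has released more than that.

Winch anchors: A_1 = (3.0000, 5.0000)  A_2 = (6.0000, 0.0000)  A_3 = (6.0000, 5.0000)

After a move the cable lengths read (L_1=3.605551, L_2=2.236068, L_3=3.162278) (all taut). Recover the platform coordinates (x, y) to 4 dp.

(5.0000, 2.0000)

expand ‖A_i−P‖²=L_i² and subtract eq 1 (k_i ≔ ‖A_i‖²−L_i²)
k_1 = 9.0000+25.0000−13.0000 = 21.0000
eq1−eq2 → [-6.0000  10.0000]·P = -10.0000
eq1−eq3 → [-6.0000  0.0000]·P = -30.0000
2×2 solve → P = (5.0000, 2.0000)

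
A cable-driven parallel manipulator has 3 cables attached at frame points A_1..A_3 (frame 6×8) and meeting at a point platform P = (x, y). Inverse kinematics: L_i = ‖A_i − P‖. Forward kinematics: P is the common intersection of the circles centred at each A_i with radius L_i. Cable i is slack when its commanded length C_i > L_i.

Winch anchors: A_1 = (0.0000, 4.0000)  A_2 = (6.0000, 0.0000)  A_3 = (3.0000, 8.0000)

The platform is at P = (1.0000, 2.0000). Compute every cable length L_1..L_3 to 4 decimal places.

cable 1: Δx=-1.0000, Δy=2.0000; L_1 = √(Δx²+Δy²) = 2.2361
cable 2: Δx=5.0000, Δy=-2.0000; L_2 = √(Δx²+Δy²) = 5.3852
cable 3: Δx=2.0000, Δy=6.0000; L_3 = √(Δx²+Δy²) = 6.3246

(2.2361, 5.3852, 6.3246)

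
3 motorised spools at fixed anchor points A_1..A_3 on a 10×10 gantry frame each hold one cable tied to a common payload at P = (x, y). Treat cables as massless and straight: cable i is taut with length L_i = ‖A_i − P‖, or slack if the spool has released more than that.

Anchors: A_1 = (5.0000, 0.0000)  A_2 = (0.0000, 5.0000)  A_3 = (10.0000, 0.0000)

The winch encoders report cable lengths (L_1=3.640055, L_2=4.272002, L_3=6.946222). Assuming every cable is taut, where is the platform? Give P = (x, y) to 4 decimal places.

circle eqns → linear via eq_j − eq_1; set q_j = A_j·A_j − L_j²
q_1 = 25.0000+0.0000−13.2500 = 11.7500
10.0000·x − 10.0000·y = q_1−q_2 = 5.0000
-10.0000·x + 0.0000·y = q_1−q_3 = -40.0000
solve first two rows → x=4.0000, y=3.5000

(4.0000, 3.5000)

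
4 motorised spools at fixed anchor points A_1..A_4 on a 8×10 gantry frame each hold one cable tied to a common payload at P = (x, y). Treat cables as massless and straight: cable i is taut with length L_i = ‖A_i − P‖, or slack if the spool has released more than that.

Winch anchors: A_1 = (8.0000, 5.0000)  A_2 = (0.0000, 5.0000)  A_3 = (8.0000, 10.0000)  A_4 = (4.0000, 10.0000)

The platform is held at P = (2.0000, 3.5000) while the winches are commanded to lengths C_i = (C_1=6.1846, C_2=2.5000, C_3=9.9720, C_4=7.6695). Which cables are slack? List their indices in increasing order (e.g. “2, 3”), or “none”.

cable 1: L_1 = ‖A_1−P‖ = 6.1847;  C_1 = 6.1846 → taut
cable 2: L_2 = ‖A_2−P‖ = 2.5000;  C_2 = 2.5000 → taut
cable 3: L_3 = ‖A_3−P‖ = 8.8459;  C_3 = 9.9720 → slack
cable 4: L_4 = ‖A_4−P‖ = 6.8007;  C_4 = 7.6695 → slack

3, 4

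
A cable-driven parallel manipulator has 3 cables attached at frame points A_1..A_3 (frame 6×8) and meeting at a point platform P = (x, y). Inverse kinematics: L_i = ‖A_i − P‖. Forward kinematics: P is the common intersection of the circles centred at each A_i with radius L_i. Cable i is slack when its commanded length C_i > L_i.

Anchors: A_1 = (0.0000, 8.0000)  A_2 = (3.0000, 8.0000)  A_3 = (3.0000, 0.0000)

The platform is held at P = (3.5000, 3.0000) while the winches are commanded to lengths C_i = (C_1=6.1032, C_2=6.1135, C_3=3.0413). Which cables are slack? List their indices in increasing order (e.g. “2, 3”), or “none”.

cable 1: √((-3.5000)²+(5.0000)²)=6.1033, C_1=6.1032: taut
cable 2: √((-0.5000)²+(5.0000)²)=5.0249, C_2=6.1135: slack
cable 3: √((-0.5000)²+(-3.0000)²)=3.0414, C_3=3.0413: taut

2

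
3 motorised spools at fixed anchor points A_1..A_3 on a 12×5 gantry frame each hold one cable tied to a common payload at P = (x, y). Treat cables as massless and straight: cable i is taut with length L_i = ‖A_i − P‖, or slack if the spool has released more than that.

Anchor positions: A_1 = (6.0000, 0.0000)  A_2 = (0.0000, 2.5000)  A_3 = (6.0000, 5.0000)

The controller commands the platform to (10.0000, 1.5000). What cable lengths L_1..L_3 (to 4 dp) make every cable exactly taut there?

(4.2720, 10.0499, 5.3151)

L_1: Δ = A_1−P = (-4.0000, -1.5000) → ‖Δ‖ = √18.2500 = 4.2720
L_2: Δ = A_2−P = (-10.0000, 1.0000) → ‖Δ‖ = √101.0000 = 10.0499
L_3: Δ = A_3−P = (-4.0000, 3.5000) → ‖Δ‖ = √28.2500 = 5.3151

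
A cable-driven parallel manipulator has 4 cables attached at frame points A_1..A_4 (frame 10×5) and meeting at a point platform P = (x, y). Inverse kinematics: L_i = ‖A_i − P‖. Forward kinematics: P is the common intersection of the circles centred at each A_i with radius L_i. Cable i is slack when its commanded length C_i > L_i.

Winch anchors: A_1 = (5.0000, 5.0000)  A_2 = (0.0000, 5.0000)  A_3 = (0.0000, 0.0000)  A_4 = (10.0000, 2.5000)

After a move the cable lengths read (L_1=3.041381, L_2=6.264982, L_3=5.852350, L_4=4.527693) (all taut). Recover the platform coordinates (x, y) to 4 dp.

(5.5000, 2.0000)

circle eqns → linear via eq_j − eq_1; set q_j = A_j·A_j − L_j²
q_1 = 25.0000+25.0000−9.2500 = 40.7500
10.0000·x + 0.0000·y = q_1−q_2 = 55.0000
10.0000·x + 10.0000·y = q_1−q_3 = 75.0000
-10.0000·x + 5.0000·y = q_1−q_4 = -45.0000
solve first two rows → x=5.5000, y=2.0000
check cable 4: ‖A_4−P‖² = 20.5000 ≈ L_4² = 20.5000 ✓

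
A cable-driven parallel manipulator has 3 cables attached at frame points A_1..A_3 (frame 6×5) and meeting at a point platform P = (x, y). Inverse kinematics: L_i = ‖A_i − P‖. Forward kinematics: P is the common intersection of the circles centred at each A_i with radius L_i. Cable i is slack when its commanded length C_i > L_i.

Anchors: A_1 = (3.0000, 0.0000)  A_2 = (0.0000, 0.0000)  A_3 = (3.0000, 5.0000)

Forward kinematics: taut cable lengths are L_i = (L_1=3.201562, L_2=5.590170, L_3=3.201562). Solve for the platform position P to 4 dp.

(5.0000, 2.5000)

each cable: (A_i−P)·(A_i−P) = L_i²; let k_i = ‖A_i‖²−L_i²
k_1 = 9.0000+0.0000−10.2500 = -1.2500
row 1: 6.0000x + 0.0000y = 30.0000  (k_2=-31.2500)
row 2: 0.0000x − 10.0000y = -25.0000  (k_3=23.7500)
Cramer on rows 1–2 → x = 5.0000, y = 2.5000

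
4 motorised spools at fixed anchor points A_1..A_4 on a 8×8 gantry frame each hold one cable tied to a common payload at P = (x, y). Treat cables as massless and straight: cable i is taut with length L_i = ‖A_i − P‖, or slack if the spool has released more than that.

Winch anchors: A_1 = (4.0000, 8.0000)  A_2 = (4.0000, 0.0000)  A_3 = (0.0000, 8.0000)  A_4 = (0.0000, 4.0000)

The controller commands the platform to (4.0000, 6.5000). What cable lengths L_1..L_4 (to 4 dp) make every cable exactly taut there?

(1.5000, 6.5000, 4.2720, 4.7170)

L_1: Δ = A_1−P = (0.0000, 1.5000) → ‖Δ‖ = √2.2500 = 1.5000
L_2: Δ = A_2−P = (0.0000, -6.5000) → ‖Δ‖ = √42.2500 = 6.5000
L_3: Δ = A_3−P = (-4.0000, 1.5000) → ‖Δ‖ = √18.2500 = 4.2720
L_4: Δ = A_4−P = (-4.0000, -2.5000) → ‖Δ‖ = √22.2500 = 4.7170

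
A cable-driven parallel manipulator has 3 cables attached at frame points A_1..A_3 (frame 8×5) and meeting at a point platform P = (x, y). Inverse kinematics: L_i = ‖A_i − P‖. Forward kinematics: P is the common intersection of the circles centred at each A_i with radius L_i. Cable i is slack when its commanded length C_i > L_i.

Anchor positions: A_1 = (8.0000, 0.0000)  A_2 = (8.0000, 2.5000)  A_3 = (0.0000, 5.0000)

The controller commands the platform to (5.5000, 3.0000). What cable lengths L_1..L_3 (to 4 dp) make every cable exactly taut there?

(3.9051, 2.5495, 5.8523)

L_1 = √((8.0000−5.5000)² + (0.0000−3.0000)²) = 3.9051
L_2 = √((8.0000−5.5000)² + (2.5000−3.0000)²) = 2.5495
L_3 = √((0.0000−5.5000)² + (5.0000−3.0000)²) = 5.8523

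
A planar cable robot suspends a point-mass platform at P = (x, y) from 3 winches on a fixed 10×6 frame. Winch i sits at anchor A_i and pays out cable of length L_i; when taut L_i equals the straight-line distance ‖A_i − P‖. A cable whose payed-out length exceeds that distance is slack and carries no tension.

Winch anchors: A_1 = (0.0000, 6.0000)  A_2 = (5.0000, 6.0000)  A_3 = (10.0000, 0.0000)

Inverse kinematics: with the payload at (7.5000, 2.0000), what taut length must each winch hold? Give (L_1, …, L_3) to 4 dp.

(8.5000, 4.7170, 3.2016)

cable 1: Δx=-7.5000, Δy=4.0000; L_1 = √(Δx²+Δy²) = 8.5000
cable 2: Δx=-2.5000, Δy=4.0000; L_2 = √(Δx²+Δy²) = 4.7170
cable 3: Δx=2.5000, Δy=-2.0000; L_3 = √(Δx²+Δy²) = 3.2016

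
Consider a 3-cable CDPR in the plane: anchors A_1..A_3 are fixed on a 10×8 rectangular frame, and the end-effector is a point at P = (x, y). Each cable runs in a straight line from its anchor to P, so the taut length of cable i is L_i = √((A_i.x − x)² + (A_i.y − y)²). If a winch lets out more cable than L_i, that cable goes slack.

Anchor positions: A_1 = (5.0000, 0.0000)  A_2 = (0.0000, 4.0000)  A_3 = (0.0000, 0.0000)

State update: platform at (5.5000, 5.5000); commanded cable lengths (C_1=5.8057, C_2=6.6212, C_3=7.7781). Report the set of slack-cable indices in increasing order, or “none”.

1, 2

cable 1: L_1 = ‖A_1−P‖ = 5.5227;  C_1 = 5.8057 → slack
cable 2: L_2 = ‖A_2−P‖ = 5.7009;  C_2 = 6.6212 → slack
cable 3: L_3 = ‖A_3−P‖ = 7.7782;  C_3 = 7.7781 → taut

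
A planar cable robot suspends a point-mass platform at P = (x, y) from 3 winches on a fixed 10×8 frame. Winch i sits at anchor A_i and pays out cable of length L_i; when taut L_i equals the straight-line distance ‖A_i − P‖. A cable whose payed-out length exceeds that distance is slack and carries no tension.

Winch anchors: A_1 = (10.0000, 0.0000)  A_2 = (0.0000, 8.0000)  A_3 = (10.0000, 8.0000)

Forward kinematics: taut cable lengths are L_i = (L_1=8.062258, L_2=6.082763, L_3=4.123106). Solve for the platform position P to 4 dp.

(6.0000, 7.0000)

each cable: (A_i−P)·(A_i−P) = L_i²; let c_i = ‖A_i‖²−L_i²
c_1 = 100.0000+0.0000−65.0000 = 35.0000
row 1: 20.0000x − 16.0000y = 8.0000  (c_2=27.0000)
row 2: 0.0000x − 16.0000y = -112.0000  (c_3=147.0000)
Cramer on rows 1–2 → x = 6.0000, y = 7.0000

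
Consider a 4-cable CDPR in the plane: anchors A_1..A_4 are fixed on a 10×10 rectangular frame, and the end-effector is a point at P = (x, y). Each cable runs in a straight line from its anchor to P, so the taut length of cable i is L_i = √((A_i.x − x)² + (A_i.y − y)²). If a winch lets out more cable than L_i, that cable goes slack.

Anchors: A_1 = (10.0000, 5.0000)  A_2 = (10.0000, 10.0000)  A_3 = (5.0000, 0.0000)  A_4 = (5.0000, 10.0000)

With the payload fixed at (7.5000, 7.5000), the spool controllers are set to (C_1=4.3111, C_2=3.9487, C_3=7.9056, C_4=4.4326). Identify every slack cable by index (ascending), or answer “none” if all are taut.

1, 2, 4

cable 1: L_1 = ‖A_1−P‖ = 3.5355;  C_1 = 4.3111 → slack
cable 2: L_2 = ‖A_2−P‖ = 3.5355;  C_2 = 3.9487 → slack
cable 3: L_3 = ‖A_3−P‖ = 7.9057;  C_3 = 7.9056 → taut
cable 4: L_4 = ‖A_4−P‖ = 3.5355;  C_4 = 4.4326 → slack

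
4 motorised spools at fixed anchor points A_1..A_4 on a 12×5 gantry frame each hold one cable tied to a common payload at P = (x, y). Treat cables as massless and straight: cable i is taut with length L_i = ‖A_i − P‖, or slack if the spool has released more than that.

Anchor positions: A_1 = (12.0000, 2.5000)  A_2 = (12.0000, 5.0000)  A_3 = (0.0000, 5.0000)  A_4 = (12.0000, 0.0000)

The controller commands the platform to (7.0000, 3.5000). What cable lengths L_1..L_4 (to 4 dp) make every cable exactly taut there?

L_1 = √((12.0000−7.0000)² + (2.5000−3.5000)²) = 5.0990
L_2 = √((12.0000−7.0000)² + (5.0000−3.5000)²) = 5.2202
L_3 = √((0.0000−7.0000)² + (5.0000−3.5000)²) = 7.1589
L_4 = √((12.0000−7.0000)² + (0.0000−3.5000)²) = 6.1033

(5.0990, 5.2202, 7.1589, 6.1033)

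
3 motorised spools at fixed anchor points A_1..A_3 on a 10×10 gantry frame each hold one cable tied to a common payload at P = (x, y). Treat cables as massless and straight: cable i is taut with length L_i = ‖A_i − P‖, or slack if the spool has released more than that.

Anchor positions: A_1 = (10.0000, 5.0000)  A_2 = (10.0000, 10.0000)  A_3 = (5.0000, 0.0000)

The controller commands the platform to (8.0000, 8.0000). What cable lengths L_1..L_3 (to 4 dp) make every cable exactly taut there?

(3.6056, 2.8284, 8.5440)

L_1: Δ = A_1−P = (2.0000, -3.0000) → ‖Δ‖ = √13.0000 = 3.6056
L_2: Δ = A_2−P = (2.0000, 2.0000) → ‖Δ‖ = √8.0000 = 2.8284
L_3: Δ = A_3−P = (-3.0000, -8.0000) → ‖Δ‖ = √73.0000 = 8.5440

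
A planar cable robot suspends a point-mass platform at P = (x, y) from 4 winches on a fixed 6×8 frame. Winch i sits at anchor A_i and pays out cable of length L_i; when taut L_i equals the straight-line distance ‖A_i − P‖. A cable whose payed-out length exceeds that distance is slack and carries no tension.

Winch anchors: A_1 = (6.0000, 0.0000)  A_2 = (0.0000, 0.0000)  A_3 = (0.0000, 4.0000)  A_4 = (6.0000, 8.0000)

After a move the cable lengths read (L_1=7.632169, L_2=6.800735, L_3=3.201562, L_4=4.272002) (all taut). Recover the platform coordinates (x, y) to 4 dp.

expand ‖A_i−P‖²=L_i² and subtract eq 1 (k_i ≔ ‖A_i‖²−L_i²)
k_1 = 36.0000+0.0000−58.2500 = -22.2500
eq1−eq2 → [12.0000  0.0000]·P = 24.0000
eq1−eq3 → [12.0000  -8.0000]·P = -28.0000
eq1−eq4 → [0.0000  -16.0000]·P = -104.0000
2×2 solve → P = (2.0000, 6.5000)
check cable 4: ‖A_4−P‖² = 18.2500 ≈ L_4² = 18.2500 ✓

(2.0000, 6.5000)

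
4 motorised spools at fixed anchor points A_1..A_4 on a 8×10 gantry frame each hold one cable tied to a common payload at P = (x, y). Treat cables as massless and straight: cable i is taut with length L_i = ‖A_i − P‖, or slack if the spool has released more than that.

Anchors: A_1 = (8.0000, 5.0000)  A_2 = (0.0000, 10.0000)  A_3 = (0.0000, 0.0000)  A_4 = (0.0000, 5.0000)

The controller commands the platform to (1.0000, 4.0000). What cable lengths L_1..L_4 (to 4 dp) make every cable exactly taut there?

(7.0711, 6.0828, 4.1231, 1.4142)

L_1 = √((8.0000−1.0000)² + (5.0000−4.0000)²) = 7.0711
L_2 = √((0.0000−1.0000)² + (10.0000−4.0000)²) = 6.0828
L_3 = √((0.0000−1.0000)² + (0.0000−4.0000)²) = 4.1231
L_4 = √((0.0000−1.0000)² + (5.0000−4.0000)²) = 1.4142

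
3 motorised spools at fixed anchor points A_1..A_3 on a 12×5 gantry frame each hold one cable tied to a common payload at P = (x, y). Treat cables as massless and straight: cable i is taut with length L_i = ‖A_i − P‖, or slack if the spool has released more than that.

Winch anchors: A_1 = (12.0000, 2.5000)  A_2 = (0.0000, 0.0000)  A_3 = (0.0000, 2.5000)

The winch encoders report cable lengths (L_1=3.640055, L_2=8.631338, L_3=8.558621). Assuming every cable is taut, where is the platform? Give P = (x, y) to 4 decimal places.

each cable: (A_i−P)·(A_i−P) = L_i²; let q_i = ‖A_i‖²−L_i²
q_1 = 144.0000+6.2500−13.2500 = 137.0000
row 1: 24.0000x + 5.0000y = 211.5000  (q_2=-74.5000)
row 2: 24.0000x + 0.0000y = 204.0000  (q_3=-67.0000)
Cramer on rows 1–2 → x = 8.5000, y = 1.5000

(8.5000, 1.5000)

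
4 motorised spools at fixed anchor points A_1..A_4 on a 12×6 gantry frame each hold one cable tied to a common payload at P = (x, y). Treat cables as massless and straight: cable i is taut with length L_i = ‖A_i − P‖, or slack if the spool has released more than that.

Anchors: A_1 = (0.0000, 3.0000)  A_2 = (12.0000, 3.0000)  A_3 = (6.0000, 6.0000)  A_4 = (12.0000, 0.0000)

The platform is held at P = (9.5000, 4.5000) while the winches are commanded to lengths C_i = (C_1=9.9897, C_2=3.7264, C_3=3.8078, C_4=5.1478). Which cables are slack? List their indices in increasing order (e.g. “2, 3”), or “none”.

cable 1: L_1 = ‖A_1−P‖ = 9.6177;  C_1 = 9.9897 → slack
cable 2: L_2 = ‖A_2−P‖ = 2.9155;  C_2 = 3.7264 → slack
cable 3: L_3 = ‖A_3−P‖ = 3.8079;  C_3 = 3.8078 → taut
cable 4: L_4 = ‖A_4−P‖ = 5.1478;  C_4 = 5.1478 → taut

1, 2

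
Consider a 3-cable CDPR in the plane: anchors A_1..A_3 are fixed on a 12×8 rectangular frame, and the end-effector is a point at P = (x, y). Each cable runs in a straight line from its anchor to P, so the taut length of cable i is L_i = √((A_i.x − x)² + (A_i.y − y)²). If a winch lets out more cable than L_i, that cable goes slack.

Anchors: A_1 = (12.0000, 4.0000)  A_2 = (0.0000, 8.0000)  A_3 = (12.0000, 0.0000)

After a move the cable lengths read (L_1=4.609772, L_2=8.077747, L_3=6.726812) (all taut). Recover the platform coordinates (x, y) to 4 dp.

expand ‖A_i−P‖²=L_i² and subtract eq 1 (c_i ≔ ‖A_i‖²−L_i²)
c_1 = 144.0000+16.0000−21.2500 = 138.7500
eq1−eq2 → [24.0000  -8.0000]·P = 140.0000
eq1−eq3 → [0.0000  8.0000]·P = 40.0000
2×2 solve → P = (7.5000, 5.0000)

(7.5000, 5.0000)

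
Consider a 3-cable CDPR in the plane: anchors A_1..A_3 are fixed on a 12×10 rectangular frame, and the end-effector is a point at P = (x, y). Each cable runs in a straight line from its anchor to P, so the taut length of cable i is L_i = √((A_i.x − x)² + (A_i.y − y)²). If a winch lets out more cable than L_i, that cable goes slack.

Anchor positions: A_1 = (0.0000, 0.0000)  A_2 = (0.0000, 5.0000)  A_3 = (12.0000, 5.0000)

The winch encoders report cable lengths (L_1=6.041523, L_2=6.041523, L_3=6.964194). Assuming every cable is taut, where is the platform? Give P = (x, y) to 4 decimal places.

each cable: (A_i−P)·(A_i−P) = L_i²; let q_i = ‖A_i‖²−L_i²
q_1 = 0.0000+0.0000−36.5000 = -36.5000
row 1: 0.0000x − 10.0000y = -25.0000  (q_2=-11.5000)
row 2: -24.0000x − 10.0000y = -157.0000  (q_3=120.5000)
Cramer on rows 1–2 → x = 5.5000, y = 2.5000

(5.5000, 2.5000)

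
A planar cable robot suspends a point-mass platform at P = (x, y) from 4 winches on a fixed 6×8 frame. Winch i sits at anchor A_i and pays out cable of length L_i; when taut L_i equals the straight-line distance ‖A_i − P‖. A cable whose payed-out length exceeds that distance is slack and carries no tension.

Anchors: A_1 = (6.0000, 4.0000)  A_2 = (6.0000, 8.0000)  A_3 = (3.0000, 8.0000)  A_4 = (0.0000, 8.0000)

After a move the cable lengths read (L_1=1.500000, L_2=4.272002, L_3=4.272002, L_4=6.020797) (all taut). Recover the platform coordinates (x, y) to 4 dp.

each cable: (A_i−P)·(A_i−P) = L_i²; let k_i = ‖A_i‖²−L_i²
k_1 = 36.0000+16.0000−2.2500 = 49.7500
row 1: 0.0000x − 8.0000y = -32.0000  (k_2=81.7500)
row 2: 6.0000x − 8.0000y = -5.0000  (k_3=54.7500)
row 3: 12.0000x − 8.0000y = 22.0000  (k_4=27.7500)
Cramer on rows 1–2 → x = 4.5000, y = 4.0000
check cable 4: ‖A_4−P‖² = 36.2500 ≈ L_4² = 36.2500 ✓

(4.5000, 4.0000)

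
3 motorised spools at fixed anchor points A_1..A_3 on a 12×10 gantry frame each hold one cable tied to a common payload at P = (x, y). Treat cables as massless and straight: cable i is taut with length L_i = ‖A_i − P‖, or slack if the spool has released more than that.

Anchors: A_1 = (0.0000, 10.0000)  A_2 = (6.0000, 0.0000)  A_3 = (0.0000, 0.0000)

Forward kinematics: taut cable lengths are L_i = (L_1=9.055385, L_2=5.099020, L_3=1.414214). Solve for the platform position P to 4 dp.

(1.0000, 1.0000)

circle eqns → linear via eq_j − eq_1; set q_j = A_j·A_j − L_j²
q_1 = 0.0000+100.0000−82.0000 = 18.0000
-12.0000·x + 20.0000·y = q_1−q_2 = 8.0000
0.0000·x + 20.0000·y = q_1−q_3 = 20.0000
solve first two rows → x=1.0000, y=1.0000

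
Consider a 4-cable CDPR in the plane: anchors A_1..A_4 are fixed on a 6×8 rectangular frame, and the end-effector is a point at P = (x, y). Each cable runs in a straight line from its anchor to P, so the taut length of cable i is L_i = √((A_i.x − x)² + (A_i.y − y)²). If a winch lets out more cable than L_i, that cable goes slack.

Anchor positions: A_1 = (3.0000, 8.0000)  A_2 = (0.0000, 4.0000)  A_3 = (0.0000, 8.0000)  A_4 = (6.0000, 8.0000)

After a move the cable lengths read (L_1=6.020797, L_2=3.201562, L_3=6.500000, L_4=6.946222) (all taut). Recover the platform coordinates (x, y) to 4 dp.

each cable: (A_i−P)·(A_i−P) = L_i²; let c_i = ‖A_i‖²−L_i²
c_1 = 9.0000+64.0000−36.2500 = 36.7500
row 1: 6.0000x + 8.0000y = 31.0000  (c_2=5.7500)
row 2: 6.0000x + 0.0000y = 15.0000  (c_3=21.7500)
row 3: -6.0000x + 0.0000y = -15.0000  (c_4=51.7500)
Cramer on rows 1–2 → x = 2.5000, y = 2.0000
check cable 4: ‖A_4−P‖² = 48.2500 ≈ L_4² = 48.2500 ✓

(2.5000, 2.0000)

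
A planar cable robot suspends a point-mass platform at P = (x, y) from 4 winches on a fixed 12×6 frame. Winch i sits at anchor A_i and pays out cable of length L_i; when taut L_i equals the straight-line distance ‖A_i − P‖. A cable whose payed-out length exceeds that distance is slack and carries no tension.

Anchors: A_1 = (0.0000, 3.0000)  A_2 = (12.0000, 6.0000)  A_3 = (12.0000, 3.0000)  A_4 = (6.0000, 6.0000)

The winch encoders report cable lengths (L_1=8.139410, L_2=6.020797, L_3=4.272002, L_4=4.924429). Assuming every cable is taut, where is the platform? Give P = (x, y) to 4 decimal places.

each cable: (A_i−P)·(A_i−P) = L_i²; let q_i = ‖A_i‖²−L_i²
q_1 = 0.0000+9.0000−66.2500 = -57.2500
row 1: -24.0000x − 6.0000y = -201.0000  (q_2=143.7500)
row 2: -24.0000x + 0.0000y = -192.0000  (q_3=134.7500)
row 3: -12.0000x − 6.0000y = -105.0000  (q_4=47.7500)
Cramer on rows 1–2 → x = 8.0000, y = 1.5000
check cable 4: ‖A_4−P‖² = 24.2500 ≈ L_4² = 24.2500 ✓

(8.0000, 1.5000)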